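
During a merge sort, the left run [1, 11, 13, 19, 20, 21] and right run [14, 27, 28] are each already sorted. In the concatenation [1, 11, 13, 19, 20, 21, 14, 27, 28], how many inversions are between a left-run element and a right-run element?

3 cross-inversions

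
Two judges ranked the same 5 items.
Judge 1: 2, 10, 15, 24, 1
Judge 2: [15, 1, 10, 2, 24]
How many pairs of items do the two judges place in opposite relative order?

6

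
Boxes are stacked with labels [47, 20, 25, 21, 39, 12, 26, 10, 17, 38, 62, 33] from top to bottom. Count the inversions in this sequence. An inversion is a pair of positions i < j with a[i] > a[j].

For each element, count later entries that are smaller:
47 → 20, 25, 21, 39, 12, 26, 10, 17, 38, 33 → 10
20 → 12, 10, 17 → 3
25 → 21, 12, 10, 17 → 4
21 → 12, 10, 17 → 3
39 → 12, 26, 10, 17, 38, 33 → 6
12 → 10 → 1
26 → 10, 17 → 2
10 → none → 0
17 → none → 0
38 → 33 → 1
62 → 33 → 1
33 → none → 0
Sum: 10 + 3 + 4 + 3 + 6 + 1 + 2 + 0 + 0 + 1 + 1 + 0 = 31

31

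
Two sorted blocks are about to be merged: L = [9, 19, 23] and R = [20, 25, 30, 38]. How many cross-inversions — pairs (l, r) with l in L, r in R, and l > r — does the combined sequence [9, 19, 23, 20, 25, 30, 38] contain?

Count, for every r in R, how many entries of L exceed r:
r = 20: 23 → 1
r = 25: none → 0
r = 30: none → 0
r = 38: none → 0
Cross-inversions: 1 + 0 + 0 + 0 = 1

Split inversions: 1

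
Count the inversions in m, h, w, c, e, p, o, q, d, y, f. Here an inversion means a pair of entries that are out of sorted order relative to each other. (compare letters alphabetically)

Sweep left to right; for each value list the smaller values that follow it:
m: 5
h: 4
w: 7
c: 0
e: 1
p: 3
o: 2
q: 2
d: 0
y: 1
f: 0
Sum: 5 + 4 + 7 + 0 + 1 + 3 + 2 + 2 + 0 + 1 + 0 = 25

There are 25 inversions.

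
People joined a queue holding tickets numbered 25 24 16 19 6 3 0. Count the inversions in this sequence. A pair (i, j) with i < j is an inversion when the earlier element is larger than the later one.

Element-by-element contributions:
25: 6
24: 5
16: 3
19: 3
6: 2
3: 1
0: 0
Sum: 6 + 5 + 3 + 3 + 2 + 1 + 0 = 20

There are 20 inversions.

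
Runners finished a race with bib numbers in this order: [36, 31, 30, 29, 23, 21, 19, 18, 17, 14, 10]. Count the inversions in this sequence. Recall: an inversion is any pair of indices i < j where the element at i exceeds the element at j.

Sweep left to right; for each value list the smaller values that follow it:
36 → 31, 30, 29, 23, 21, 19, 18, 17, 14, 10 → 10
31 → 30, 29, 23, 21, 19, 18, 17, 14, 10 → 9
30 → 29, 23, 21, 19, 18, 17, 14, 10 → 8
29 → 23, 21, 19, 18, 17, 14, 10 → 7
23 → 21, 19, 18, 17, 14, 10 → 6
21 → 19, 18, 17, 14, 10 → 5
19 → 18, 17, 14, 10 → 4
18 → 17, 14, 10 → 3
17 → 14, 10 → 2
14 → 10 → 1
10 → none → 0
Sum: 10 + 9 + 8 + 7 + 6 + 5 + 4 + 3 + 2 + 1 + 0 = 55

55 inversions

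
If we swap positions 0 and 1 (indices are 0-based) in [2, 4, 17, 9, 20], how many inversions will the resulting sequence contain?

There are 2 inversions.

Positions 0 and 1 hold 2 and 4; after swapping, the array is [4, 2, 17, 9, 20].
Count, for each position, how many later elements it exceeds:
4 → 2 → 1
2 → none → 0
17 → 9 → 1
9 → none → 0
20 → none → 0
Sum: 1 + 0 + 1 + 0 + 0 = 2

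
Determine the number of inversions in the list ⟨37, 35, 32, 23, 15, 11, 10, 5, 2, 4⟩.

There are 44 inversions.

Element-by-element contributions:
37: 9
35: 8
32: 7
23: 6
15: 5
11: 4
10: 3
5: 2
2: 0
4: 0
Sum: 9 + 8 + 7 + 6 + 5 + 4 + 3 + 2 + 0 + 0 = 44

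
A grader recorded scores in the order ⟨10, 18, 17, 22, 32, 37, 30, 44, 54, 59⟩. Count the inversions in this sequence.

3 out-of-order pairs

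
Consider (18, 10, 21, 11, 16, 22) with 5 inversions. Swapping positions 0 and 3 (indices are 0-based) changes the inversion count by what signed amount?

Positions 0 and 3 hold 18 and 11; after swapping, the array is [11, 10, 21, 18, 16, 22].
For each element, count later entries that are smaller:
11: 1
10: 0
21: 2
18: 1
16: 0
22: 0
Sum: 1 + 0 + 2 + 1 + 0 + 0 = 4
Change: 4 − 5 = -1

-1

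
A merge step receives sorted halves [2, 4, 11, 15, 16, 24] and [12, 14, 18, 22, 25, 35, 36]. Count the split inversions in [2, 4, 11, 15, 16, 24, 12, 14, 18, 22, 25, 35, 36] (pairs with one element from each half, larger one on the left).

8 cross-inversions

Take each right-half value and tally the left-half values above it:
r = 12: 15, 16, 24 → 3
r = 14: 15, 16, 24 → 3
r = 18: 24 → 1
r = 22: 24 → 1
r = 25: none → 0
r = 35: none → 0
r = 36: none → 0
Cross-inversions: 3 + 3 + 1 + 1 + 0 + 0 + 0 = 8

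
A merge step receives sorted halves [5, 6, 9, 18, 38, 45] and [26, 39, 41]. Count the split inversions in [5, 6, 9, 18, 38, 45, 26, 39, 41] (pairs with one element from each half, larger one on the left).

4 split inversions

Count, for every r in R, how many entries of L exceed r:
r = 26: 38, 45 → 2
r = 39: 45 → 1
r = 41: 45 → 1
Cross-inversions: 2 + 1 + 1 = 4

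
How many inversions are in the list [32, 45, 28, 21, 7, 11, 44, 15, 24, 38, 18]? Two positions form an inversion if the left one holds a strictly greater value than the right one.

Inversions: 32

For each element, count later entries that are smaller:
32 → 28, 21, 7, 11, 15, 24, 18 → 7
45 → 28, 21, 7, 11, 44, 15, 24, 38, 18 → 9
28 → 21, 7, 11, 15, 24, 18 → 6
21 → 7, 11, 15, 18 → 4
7 → none → 0
11 → none → 0
44 → 15, 24, 38, 18 → 4
15 → none → 0
24 → 18 → 1
38 → 18 → 1
18 → none → 0
Sum: 7 + 9 + 6 + 4 + 0 + 0 + 4 + 0 + 1 + 1 + 0 = 32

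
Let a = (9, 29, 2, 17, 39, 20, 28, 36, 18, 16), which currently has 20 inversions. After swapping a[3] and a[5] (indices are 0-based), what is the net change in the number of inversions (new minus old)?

+1

Positions 3 and 5 hold 17 and 20; after swapping, the array is [9, 29, 2, 20, 39, 17, 28, 36, 18, 16].
Count, for each position, how many later elements it exceeds:
9 → 2 → 1
29 → 2, 20, 17, 28, 18, 16 → 6
2 → none → 0
20 → 17, 18, 16 → 3
39 → 17, 28, 36, 18, 16 → 5
17 → 16 → 1
28 → 18, 16 → 2
36 → 18, 16 → 2
18 → 16 → 1
16 → none → 0
Sum: 1 + 6 + 0 + 3 + 5 + 1 + 2 + 2 + 1 + 0 = 21
Change: 21 − 20 = +1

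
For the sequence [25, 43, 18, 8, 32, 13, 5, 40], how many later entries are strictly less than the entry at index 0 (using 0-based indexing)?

The element at index 0 is 25.
Elements after it: 43, 18, 8, 32, 13, 5, 40
Those smaller than 25: 18, 8, 13, 5

4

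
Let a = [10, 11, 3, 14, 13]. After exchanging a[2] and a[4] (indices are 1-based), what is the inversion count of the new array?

4 inversions

Positions 2 and 4 hold 11 and 14; after swapping, the array is [10, 14, 3, 11, 13].
Element-by-element contributions:
10: 1
14: 3
3: 0
11: 0
13: 0
Sum: 1 + 3 + 0 + 0 + 0 = 4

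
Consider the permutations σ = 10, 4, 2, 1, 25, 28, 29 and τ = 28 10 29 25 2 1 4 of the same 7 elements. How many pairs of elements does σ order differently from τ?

Discordant pairs: 14

Assign each item its position (1..7) in the first ordering, then rewrite the second ordering as that position sequence:
positions: 10→1, 4→2, 2→3, 1→4, 25→5, 28→6, 29→7
second ordering as positions: [6, 1, 7, 5, 3, 4, 2]
Discordant pairs = inversions in this position sequence.
6: 1, 5, 3, 4, 2 → 5
1: 0
7: 5, 3, 4, 2 → 4
5: 3, 4, 2 → 3
3: 2 → 1
4: 2 → 1
2: 0
Total: 5 + 0 + 4 + 3 + 1 + 1 + 0 = 14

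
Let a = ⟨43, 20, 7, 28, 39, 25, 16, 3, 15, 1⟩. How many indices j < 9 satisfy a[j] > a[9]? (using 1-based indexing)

6

The element at index 9 is 15.
Elements before it: 43, 20, 7, 28, 39, 25, 16, 3
Those larger than 15: 43, 20, 28, 39, 25, 16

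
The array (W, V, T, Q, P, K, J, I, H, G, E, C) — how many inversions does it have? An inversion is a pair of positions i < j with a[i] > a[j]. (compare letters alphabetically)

For each element, count later entries that are smaller:
W → V, T, Q, P, K, J, I, H, G, E, C → 11
V → T, Q, P, K, J, I, H, G, E, C → 10
T → Q, P, K, J, I, H, G, E, C → 9
Q → P, K, J, I, H, G, E, C → 8
P → K, J, I, H, G, E, C → 7
K → J, I, H, G, E, C → 6
J → I, H, G, E, C → 5
I → H, G, E, C → 4
H → G, E, C → 3
G → E, C → 2
E → C → 1
C → none → 0
Sum: 11 + 10 + 9 + 8 + 7 + 6 + 5 + 4 + 3 + 2 + 1 + 0 = 66

66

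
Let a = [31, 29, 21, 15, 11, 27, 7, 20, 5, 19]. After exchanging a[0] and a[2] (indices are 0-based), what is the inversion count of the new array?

There are 32 inversions.

Positions 0 and 2 hold 31 and 21; after swapping, the array is [21, 29, 31, 15, 11, 27, 7, 20, 5, 19].
Element-by-element contributions:
21: 6
29: 7
31: 7
15: 3
11: 2
27: 4
7: 1
20: 2
5: 0
19: 0
Sum: 6 + 7 + 7 + 3 + 2 + 4 + 1 + 2 + 0 + 0 = 32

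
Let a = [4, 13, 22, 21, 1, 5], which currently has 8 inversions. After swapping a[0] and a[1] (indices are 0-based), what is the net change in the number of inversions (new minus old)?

Positions 0 and 1 hold 4 and 13; after swapping, the array is [13, 4, 22, 21, 1, 5].
For each element, count later entries that are smaller:
13 → 4, 1, 5 → 3
4 → 1 → 1
22 → 21, 1, 5 → 3
21 → 1, 5 → 2
1 → none → 0
5 → none → 0
Sum: 3 + 1 + 3 + 2 + 0 + 0 = 9
Change: 9 − 8 = +1

+1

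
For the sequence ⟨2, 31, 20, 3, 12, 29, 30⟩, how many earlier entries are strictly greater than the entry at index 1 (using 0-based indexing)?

0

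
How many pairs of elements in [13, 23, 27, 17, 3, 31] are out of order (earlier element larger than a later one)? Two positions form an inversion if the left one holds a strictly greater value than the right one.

Count, for each position, how many later elements it exceeds:
13: 1
23: 2
27: 2
17: 1
3: 0
31: 0
Sum: 1 + 2 + 2 + 1 + 0 + 0 = 6

6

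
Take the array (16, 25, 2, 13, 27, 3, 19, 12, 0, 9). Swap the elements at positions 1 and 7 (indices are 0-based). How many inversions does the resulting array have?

24

Positions 1 and 7 hold 25 and 12; after swapping, the array is [16, 12, 2, 13, 27, 3, 19, 25, 0, 9].
Sweep left to right; for each value list the smaller values that follow it:
16: 6
12: 4
2: 1
13: 3
27: 5
3: 1
19: 2
25: 2
0: 0
9: 0
Sum: 6 + 4 + 1 + 3 + 5 + 1 + 2 + 2 + 0 + 0 = 24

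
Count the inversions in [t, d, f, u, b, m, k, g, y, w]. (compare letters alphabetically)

For each element, count later entries that are smaller:
t: 6
d: 1
f: 1
u: 4
b: 0
m: 2
k: 1
g: 0
y: 1
w: 0
Sum: 6 + 1 + 1 + 4 + 0 + 2 + 1 + 0 + 1 + 0 = 16

16 inversions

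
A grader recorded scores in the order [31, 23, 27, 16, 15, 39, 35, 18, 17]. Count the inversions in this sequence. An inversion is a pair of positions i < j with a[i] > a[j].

21

Element-by-element contributions:
31 → 23, 27, 16, 15, 18, 17 → 6
23 → 16, 15, 18, 17 → 4
27 → 16, 15, 18, 17 → 4
16 → 15 → 1
15 → none → 0
39 → 35, 18, 17 → 3
35 → 18, 17 → 2
18 → 17 → 1
17 → none → 0
Sum: 6 + 4 + 4 + 1 + 0 + 3 + 2 + 1 + 0 = 21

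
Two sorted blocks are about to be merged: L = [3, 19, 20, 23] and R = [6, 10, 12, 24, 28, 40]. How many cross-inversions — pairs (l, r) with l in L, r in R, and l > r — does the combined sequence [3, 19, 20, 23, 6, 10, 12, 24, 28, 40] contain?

9

Count, for every r in R, how many entries of L exceed r:
r = 6: 19, 20, 23 → 3
r = 10: 19, 20, 23 → 3
r = 12: 19, 20, 23 → 3
r = 24: none → 0
r = 28: none → 0
r = 40: none → 0
Cross-inversions: 3 + 3 + 3 + 0 + 0 + 0 = 9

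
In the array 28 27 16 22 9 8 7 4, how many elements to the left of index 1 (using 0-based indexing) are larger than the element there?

1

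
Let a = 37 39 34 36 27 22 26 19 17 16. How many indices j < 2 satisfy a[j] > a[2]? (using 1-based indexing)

0

The element at index 2 is 39.
Elements before it: 37
None of them are larger than 39.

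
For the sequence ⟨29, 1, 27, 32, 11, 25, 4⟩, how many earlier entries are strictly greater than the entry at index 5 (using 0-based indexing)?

3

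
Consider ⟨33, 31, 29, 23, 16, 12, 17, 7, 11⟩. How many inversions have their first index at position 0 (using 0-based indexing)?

8

The element at index 0 is 33.
Elements after it: 31, 29, 23, 16, 12, 17, 7, 11
Those smaller than 33: 31, 29, 23, 16, 12, 17, 7, 11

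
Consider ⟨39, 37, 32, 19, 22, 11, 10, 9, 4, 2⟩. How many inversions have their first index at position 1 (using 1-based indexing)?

9

The element at index 1 is 39.
Elements after it: 37, 32, 19, 22, 11, 10, 9, 4, 2
Those smaller than 39: 37, 32, 19, 22, 11, 10, 9, 4, 2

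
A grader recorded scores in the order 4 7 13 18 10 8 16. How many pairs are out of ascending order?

6 out-of-order pairs

Out-of-order index pairs (1-indexed):
(3,5): 13 > 10
(3,6): 13 > 8
(4,5): 18 > 10
(4,6): 18 > 8
(4,7): 18 > 16
(5,6): 10 > 8
That's 6 pairs.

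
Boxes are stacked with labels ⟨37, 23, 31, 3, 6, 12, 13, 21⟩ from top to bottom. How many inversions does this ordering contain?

17

Element-by-element contributions:
37 → 23, 31, 3, 6, 12, 13, 21 → 7
23 → 3, 6, 12, 13, 21 → 5
31 → 3, 6, 12, 13, 21 → 5
3 → none → 0
6 → none → 0
12 → none → 0
13 → none → 0
21 → none → 0
Sum: 7 + 5 + 5 + 0 + 0 + 0 + 0 + 0 = 17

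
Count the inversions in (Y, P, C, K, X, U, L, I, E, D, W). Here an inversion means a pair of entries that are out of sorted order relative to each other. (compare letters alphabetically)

Inversions: 35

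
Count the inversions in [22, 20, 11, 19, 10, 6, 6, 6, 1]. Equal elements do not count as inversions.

Out-of-order pairs: 32

Sweep left to right; for each value list the smaller values that follow it:
22 → 20, 11, 19, 10, 6, 6, 6, 1 → 8
20 → 11, 19, 10, 6, 6, 6, 1 → 7
11 → 10, 6, 6, 6, 1 → 5
19 → 10, 6, 6, 6, 1 → 5
10 → 6, 6, 6, 1 → 4
6 → 1 → 1
6 → 1 → 1
6 → 1 → 1
1 → none → 0
Sum: 8 + 7 + 5 + 5 + 4 + 1 + 1 + 1 + 0 = 32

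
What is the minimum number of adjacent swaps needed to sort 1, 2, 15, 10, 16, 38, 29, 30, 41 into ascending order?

Each adjacent swap fixes exactly one inversion, so the minimum swap count equals the number of inversions.
Count inversions — for each element, later elements that are smaller:
1: none → 0
2: none → 0
15: 10 → 1
10: none → 0
16: none → 0
38: 29, 30 → 2
29: none → 0
30: none → 0
41: none → 0
Total inversions: 0 + 0 + 1 + 0 + 0 + 2 + 0 + 0 + 0 = 3

There are 3 adjacent swaps.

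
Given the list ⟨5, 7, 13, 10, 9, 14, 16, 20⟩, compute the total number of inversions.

3

Element-by-element contributions:
5 → none → 0
7 → none → 0
13 → 10, 9 → 2
10 → 9 → 1
9 → none → 0
14 → none → 0
16 → none → 0
20 → none → 0
Sum: 0 + 0 + 2 + 1 + 0 + 0 + 0 + 0 = 3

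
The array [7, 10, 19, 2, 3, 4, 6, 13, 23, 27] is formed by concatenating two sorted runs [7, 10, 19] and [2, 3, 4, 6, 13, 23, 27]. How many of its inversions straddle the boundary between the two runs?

13 cross-inversions

For each element r of the right run, count left-run elements greater than r:
r = 2: 7, 10, 19 → 3
r = 3: 7, 10, 19 → 3
r = 4: 7, 10, 19 → 3
r = 6: 7, 10, 19 → 3
r = 13: 19 → 1
r = 23: none → 0
r = 27: none → 0
Cross-inversions: 3 + 3 + 3 + 3 + 1 + 0 + 0 = 13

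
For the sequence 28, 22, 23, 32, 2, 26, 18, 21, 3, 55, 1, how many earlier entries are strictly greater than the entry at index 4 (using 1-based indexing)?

The element at index 4 is 32.
Elements before it: 28, 22, 23
None of them are larger than 32.

0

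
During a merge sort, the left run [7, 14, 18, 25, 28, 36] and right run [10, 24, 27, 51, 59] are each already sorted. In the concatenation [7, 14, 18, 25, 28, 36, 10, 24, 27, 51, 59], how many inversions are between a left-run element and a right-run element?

10

Count, for every r in R, how many entries of L exceed r:
r = 10: 14, 18, 25, 28, 36 → 5
r = 24: 25, 28, 36 → 3
r = 27: 28, 36 → 2
r = 51: none → 0
r = 59: none → 0
Cross-inversions: 5 + 3 + 2 + 0 + 0 = 10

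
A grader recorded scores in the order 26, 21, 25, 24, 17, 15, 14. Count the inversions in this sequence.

Count, for each position, how many later elements it exceeds:
26: 6
21: 3
25: 4
24: 3
17: 2
15: 1
14: 0
Sum: 6 + 3 + 4 + 3 + 2 + 1 + 0 = 19

19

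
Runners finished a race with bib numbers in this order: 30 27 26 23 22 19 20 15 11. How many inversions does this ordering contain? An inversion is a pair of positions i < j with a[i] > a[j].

There are 35 out-of-order pairs.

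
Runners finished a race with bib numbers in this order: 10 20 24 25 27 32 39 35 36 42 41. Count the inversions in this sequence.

Element-by-element contributions:
10: 0
20: 0
24: 0
25: 0
27: 0
32: 0
39: 2
35: 0
36: 0
42: 1
41: 0
Sum: 0 + 0 + 0 + 0 + 0 + 0 + 2 + 0 + 0 + 1 + 0 = 3

3 inversions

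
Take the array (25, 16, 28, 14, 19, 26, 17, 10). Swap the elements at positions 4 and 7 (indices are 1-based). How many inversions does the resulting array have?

Inversions: 19

Positions 4 and 7 hold 14 and 17; after swapping, the array is [25, 16, 28, 17, 19, 26, 14, 10].
Count, for each position, how many later elements it exceeds:
25 → 16, 17, 19, 14, 10 → 5
16 → 14, 10 → 2
28 → 17, 19, 26, 14, 10 → 5
17 → 14, 10 → 2
19 → 14, 10 → 2
26 → 14, 10 → 2
14 → 10 → 1
10 → none → 0
Sum: 5 + 2 + 5 + 2 + 2 + 2 + 1 + 0 = 19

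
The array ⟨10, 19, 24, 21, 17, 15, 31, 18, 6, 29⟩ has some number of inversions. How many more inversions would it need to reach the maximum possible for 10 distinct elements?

24

Maximum inversions for 10 distinct elements is C(10, 2) = 10·9/2 = 45.
Current inversions — for each element, count later smaller elements:
10: 1
19: 4
24: 5
21: 4
17: 2
15: 1
31: 3
18: 1
6: 0
29: 0
Current total: 1 + 4 + 5 + 4 + 2 + 1 + 3 + 1 + 0 + 0 = 21
Shortfall: 45 − 21 = 24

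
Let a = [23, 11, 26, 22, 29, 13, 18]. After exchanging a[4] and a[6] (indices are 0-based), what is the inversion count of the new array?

10 inversions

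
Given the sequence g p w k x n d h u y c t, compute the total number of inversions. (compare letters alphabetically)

Inversions: 32

Count, for each position, how many later elements it exceeds:
g → d, c → 2
p → k, n, d, h, c → 5
w → k, n, d, h, u, c, t → 7
k → d, h, c → 3
x → n, d, h, u, c, t → 6
n → d, h, c → 3
d → c → 1
h → c → 1
u → c, t → 2
y → c, t → 2
c → none → 0
t → none → 0
Sum: 2 + 5 + 7 + 3 + 6 + 3 + 1 + 1 + 2 + 2 + 0 + 0 = 32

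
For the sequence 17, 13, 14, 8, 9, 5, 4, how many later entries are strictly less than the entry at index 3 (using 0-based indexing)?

2 such elements

The element at index 3 is 8.
Elements after it: 9, 5, 4
Those smaller than 8: 5, 4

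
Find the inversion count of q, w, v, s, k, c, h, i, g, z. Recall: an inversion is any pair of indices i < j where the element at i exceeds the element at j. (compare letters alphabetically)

29 inversions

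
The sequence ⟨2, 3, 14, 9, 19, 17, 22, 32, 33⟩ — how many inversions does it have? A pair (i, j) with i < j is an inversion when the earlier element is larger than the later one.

2 out-of-order pairs

Sweep left to right; for each value list the smaller values that follow it:
2 → none → 0
3 → none → 0
14 → 9 → 1
9 → none → 0
19 → 17 → 1
17 → none → 0
22 → none → 0
32 → none → 0
33 → none → 0
Sum: 0 + 0 + 1 + 0 + 1 + 0 + 0 + 0 + 0 = 2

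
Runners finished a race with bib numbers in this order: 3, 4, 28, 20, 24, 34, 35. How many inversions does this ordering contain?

Out-of-order index pairs (0-indexed):
(2,3): 28 > 20
(2,4): 28 > 24
That's 2 pairs.

2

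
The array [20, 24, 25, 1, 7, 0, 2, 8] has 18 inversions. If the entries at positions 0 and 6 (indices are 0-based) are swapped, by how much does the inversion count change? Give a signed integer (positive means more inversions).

-3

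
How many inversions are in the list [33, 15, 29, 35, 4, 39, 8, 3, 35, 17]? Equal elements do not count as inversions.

Sweep left to right; for each value list the smaller values that follow it:
33: 6
15: 3
29: 4
35: 4
4: 1
39: 4
8: 1
3: 0
35: 1
17: 0
Sum: 6 + 3 + 4 + 4 + 1 + 4 + 1 + 0 + 1 + 0 = 24

24 inversions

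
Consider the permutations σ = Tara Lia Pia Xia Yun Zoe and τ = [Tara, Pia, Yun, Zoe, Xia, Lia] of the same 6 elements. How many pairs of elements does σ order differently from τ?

6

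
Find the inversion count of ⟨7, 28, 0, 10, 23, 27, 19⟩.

For each element, count later entries that are smaller:
7: 1
28: 5
0: 0
10: 0
23: 1
27: 1
19: 0
Sum: 1 + 5 + 0 + 0 + 1 + 1 + 0 = 8

Inversions: 8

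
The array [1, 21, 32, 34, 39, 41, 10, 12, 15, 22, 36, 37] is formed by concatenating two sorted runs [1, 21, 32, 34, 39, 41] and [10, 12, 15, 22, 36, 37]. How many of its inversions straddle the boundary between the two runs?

Count, for every r in R, how many entries of L exceed r:
r = 10: 21, 32, 34, 39, 41 → 5
r = 12: 21, 32, 34, 39, 41 → 5
r = 15: 21, 32, 34, 39, 41 → 5
r = 22: 32, 34, 39, 41 → 4
r = 36: 39, 41 → 2
r = 37: 39, 41 → 2
Cross-inversions: 5 + 5 + 5 + 4 + 2 + 2 = 23

There are 23 cross-inversions.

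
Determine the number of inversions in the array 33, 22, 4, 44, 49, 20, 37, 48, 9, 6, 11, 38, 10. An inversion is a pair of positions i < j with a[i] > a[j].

For each element, count later entries that are smaller:
33 → 22, 4, 20, 9, 6, 11, 10 → 7
22 → 4, 20, 9, 6, 11, 10 → 6
4 → none → 0
44 → 20, 37, 9, 6, 11, 38, 10 → 7
49 → 20, 37, 48, 9, 6, 11, 38, 10 → 8
20 → 9, 6, 11, 10 → 4
37 → 9, 6, 11, 10 → 4
48 → 9, 6, 11, 38, 10 → 5
9 → 6 → 1
6 → none → 0
11 → 10 → 1
38 → 10 → 1
10 → none → 0
Sum: 7 + 6 + 0 + 7 + 8 + 4 + 4 + 5 + 1 + 0 + 1 + 1 + 0 = 44

44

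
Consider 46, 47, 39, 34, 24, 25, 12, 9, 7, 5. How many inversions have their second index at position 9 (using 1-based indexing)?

8

The element at index 9 is 7.
Elements before it: 46, 47, 39, 34, 24, 25, 12, 9
Those larger than 7: 46, 47, 39, 34, 24, 25, 12, 9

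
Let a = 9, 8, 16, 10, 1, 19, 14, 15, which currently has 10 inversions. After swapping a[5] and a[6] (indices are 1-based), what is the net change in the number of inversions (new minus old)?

Positions 5 and 6 hold 1 and 19; after swapping, the array is [9, 8, 16, 10, 19, 1, 14, 15].
Sweep left to right; for each value list the smaller values that follow it:
9: 2
8: 1
16: 4
10: 1
19: 3
1: 0
14: 0
15: 0
Sum: 2 + 1 + 4 + 1 + 3 + 0 + 0 + 0 = 11
Change: 11 − 10 = +1

+1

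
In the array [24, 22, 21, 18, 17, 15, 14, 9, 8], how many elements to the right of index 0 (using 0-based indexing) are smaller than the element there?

8

The element at index 0 is 24.
Elements after it: 22, 21, 18, 17, 15, 14, 9, 8
Those smaller than 24: 22, 21, 18, 17, 15, 14, 9, 8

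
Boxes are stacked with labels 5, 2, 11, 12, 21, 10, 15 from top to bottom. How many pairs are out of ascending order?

Listing every pair i<j with a[i]>a[j] (using 1-based positions):
(1,2): 5 > 2
(3,6): 11 > 10
(4,6): 12 > 10
(5,6): 21 > 10
(5,7): 21 > 15
That's 5 pairs.

5 out-of-order pairs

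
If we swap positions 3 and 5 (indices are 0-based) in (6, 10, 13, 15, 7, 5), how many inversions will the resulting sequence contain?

5

Positions 3 and 5 hold 15 and 5; after swapping, the array is [6, 10, 13, 5, 7, 15].
Element-by-element contributions:
6: 1
10: 2
13: 2
5: 0
7: 0
15: 0
Sum: 1 + 2 + 2 + 0 + 0 + 0 = 5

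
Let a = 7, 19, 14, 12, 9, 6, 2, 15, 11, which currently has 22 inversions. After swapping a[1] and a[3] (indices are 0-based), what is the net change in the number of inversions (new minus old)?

-3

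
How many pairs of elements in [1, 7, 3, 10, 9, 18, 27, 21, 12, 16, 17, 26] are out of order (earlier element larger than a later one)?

For each element, count later entries that are smaller:
1: 0
7: 1
3: 0
10: 1
9: 0
18: 3
27: 5
21: 3
12: 0
16: 0
17: 0
26: 0
Sum: 0 + 1 + 0 + 1 + 0 + 3 + 5 + 3 + 0 + 0 + 0 + 0 = 13

13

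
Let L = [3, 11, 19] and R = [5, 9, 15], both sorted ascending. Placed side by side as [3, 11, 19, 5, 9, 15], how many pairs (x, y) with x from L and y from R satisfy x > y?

5

Take each right-half value and tally the left-half values above it:
r = 5: 11, 19 → 2
r = 9: 11, 19 → 2
r = 15: 19 → 1
Cross-inversions: 2 + 2 + 1 = 5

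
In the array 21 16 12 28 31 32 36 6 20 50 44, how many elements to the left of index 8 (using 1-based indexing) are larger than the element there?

7

The element at index 8 is 6.
Elements before it: 21, 16, 12, 28, 31, 32, 36
Those larger than 6: 21, 16, 12, 28, 31, 32, 36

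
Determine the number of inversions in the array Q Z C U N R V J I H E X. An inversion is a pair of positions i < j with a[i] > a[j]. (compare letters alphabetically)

40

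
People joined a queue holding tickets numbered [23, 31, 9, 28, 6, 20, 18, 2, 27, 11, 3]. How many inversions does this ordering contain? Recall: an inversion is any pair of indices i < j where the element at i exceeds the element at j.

Element-by-element contributions:
23: 7
31: 9
9: 3
28: 7
6: 2
20: 4
18: 3
2: 0
27: 2
11: 1
3: 0
Sum: 7 + 9 + 3 + 7 + 2 + 4 + 3 + 0 + 2 + 1 + 0 = 38

38 out-of-order pairs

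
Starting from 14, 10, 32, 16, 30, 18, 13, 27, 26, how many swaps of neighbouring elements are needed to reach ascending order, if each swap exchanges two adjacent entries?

Adjacent swaps: 15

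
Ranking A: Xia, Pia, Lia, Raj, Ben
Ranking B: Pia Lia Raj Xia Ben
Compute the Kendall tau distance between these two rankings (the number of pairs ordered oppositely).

Assign each item its position (1..5) in the first ordering, then rewrite the second ordering as that position sequence:
positions: Xia→1, Pia→2, Lia→3, Raj→4, Ben→5
second ordering as positions: [2, 3, 4, 1, 5]
Discordant pairs = inversions in this position sequence.
2: 1 → 1
3: 1 → 1
4: 1 → 1
1: 0
5: 0
Total: 1 + 1 + 1 + 0 + 0 = 3

3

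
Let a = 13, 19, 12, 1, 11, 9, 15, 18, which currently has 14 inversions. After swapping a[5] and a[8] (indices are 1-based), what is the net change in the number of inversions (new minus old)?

+3

Positions 5 and 8 hold 11 and 18; after swapping, the array is [13, 19, 12, 1, 18, 9, 15, 11].
Count, for each position, how many later elements it exceeds:
13 → 12, 1, 9, 11 → 4
19 → 12, 1, 18, 9, 15, 11 → 6
12 → 1, 9, 11 → 3
1 → none → 0
18 → 9, 15, 11 → 3
9 → none → 0
15 → 11 → 1
11 → none → 0
Sum: 4 + 6 + 3 + 0 + 3 + 0 + 1 + 0 = 17
Change: 17 − 14 = +3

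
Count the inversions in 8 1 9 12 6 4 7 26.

11 inversions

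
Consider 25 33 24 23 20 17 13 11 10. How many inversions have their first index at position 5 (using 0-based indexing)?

The element at index 5 is 17.
Elements after it: 13, 11, 10
Those smaller than 17: 13, 11, 10

3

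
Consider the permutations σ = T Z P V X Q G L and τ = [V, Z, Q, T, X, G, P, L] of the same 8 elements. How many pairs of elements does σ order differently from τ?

There are 9 discordant pairs.

Assign each item its position (1..8) in the first ordering, then rewrite the second ordering as that position sequence:
positions: T→1, Z→2, P→3, V→4, X→5, Q→6, G→7, L→8
second ordering as positions: [4, 2, 6, 1, 5, 7, 3, 8]
Discordant pairs = inversions in this position sequence.
4: 2, 1, 3 → 3
2: 1 → 1
6: 1, 5, 3 → 3
1: 0
5: 3 → 1
7: 3 → 1
3: 0
8: 0
Total: 3 + 1 + 3 + 0 + 1 + 1 + 0 + 0 = 9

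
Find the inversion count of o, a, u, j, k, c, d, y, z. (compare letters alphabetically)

Element-by-element contributions:
o → a, j, k, c, d → 5
a → none → 0
u → j, k, c, d → 4
j → c, d → 2
k → c, d → 2
c → none → 0
d → none → 0
y → none → 0
z → none → 0
Sum: 5 + 0 + 4 + 2 + 2 + 0 + 0 + 0 + 0 = 13

13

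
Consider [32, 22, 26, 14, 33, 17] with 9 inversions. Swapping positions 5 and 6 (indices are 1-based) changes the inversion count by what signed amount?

-1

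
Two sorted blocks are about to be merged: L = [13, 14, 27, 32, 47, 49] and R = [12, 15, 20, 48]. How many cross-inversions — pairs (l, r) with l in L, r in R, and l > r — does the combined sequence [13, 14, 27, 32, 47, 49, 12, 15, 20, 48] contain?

15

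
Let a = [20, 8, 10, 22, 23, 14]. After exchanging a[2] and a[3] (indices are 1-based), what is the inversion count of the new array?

6 inversions

Positions 2 and 3 hold 8 and 10; after swapping, the array is [20, 10, 8, 22, 23, 14].
Sweep left to right; for each value list the smaller values that follow it:
20: 3
10: 1
8: 0
22: 1
23: 1
14: 0
Sum: 3 + 1 + 0 + 1 + 1 + 0 = 6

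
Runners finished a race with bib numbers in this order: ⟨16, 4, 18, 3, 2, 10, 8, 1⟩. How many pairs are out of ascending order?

20 inversions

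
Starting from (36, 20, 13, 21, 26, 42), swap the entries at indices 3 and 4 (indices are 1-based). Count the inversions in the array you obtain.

Inversions: 6

Positions 3 and 4 hold 13 and 21; after swapping, the array is [36, 20, 21, 13, 26, 42].
Element-by-element contributions:
36 → 20, 21, 13, 26 → 4
20 → 13 → 1
21 → 13 → 1
13 → none → 0
26 → none → 0
42 → none → 0
Sum: 4 + 1 + 1 + 0 + 0 + 0 = 6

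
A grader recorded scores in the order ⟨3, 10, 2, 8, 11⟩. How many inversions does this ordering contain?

Inversion pairs (indices are 1-based):
(1,3): 3 > 2
(2,3): 10 > 2
(2,4): 10 > 8
That's 3 pairs.

3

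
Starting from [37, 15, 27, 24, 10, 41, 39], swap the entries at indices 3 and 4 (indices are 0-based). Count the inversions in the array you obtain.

Positions 3 and 4 hold 24 and 10; after swapping, the array is [37, 15, 27, 10, 24, 41, 39].
Sweep left to right; for each value list the smaller values that follow it:
37: 4
15: 1
27: 2
10: 0
24: 0
41: 1
39: 0
Sum: 4 + 1 + 2 + 0 + 0 + 1 + 0 = 8

8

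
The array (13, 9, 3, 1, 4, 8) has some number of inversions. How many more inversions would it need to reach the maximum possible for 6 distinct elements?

5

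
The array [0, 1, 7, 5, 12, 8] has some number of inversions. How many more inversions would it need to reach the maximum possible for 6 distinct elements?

13 inversions short

Maximum inversions for 6 distinct elements is C(6, 2) = 6·5/2 = 15.
Current inversions — for each element, count later smaller elements:
0: 0
1: 0
7: 1
5: 0
12: 1
8: 0
Current total: 0 + 0 + 1 + 0 + 1 + 0 = 2
Shortfall: 15 − 2 = 13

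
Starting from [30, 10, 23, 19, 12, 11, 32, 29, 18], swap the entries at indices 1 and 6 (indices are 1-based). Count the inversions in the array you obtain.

11 inversions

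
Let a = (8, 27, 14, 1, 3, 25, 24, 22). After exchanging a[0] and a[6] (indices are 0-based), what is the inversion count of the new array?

There are 16 inversions.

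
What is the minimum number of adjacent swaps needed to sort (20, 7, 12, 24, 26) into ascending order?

Minimum adjacent swaps = number of inversions (each swap of adjacent out-of-order elements removes one inversion and no swap can remove more).
Count inversions — for each element, later elements that are smaller:
20: 7, 12 → 2
7: none → 0
12: none → 0
24: none → 0
26: none → 0
Total inversions: 2 + 0 + 0 + 0 + 0 = 2

2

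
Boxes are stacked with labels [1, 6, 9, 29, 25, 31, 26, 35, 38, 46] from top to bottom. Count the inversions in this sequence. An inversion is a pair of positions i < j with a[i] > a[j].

For each element, count later entries that are smaller:
1: 0
6: 0
9: 0
29: 2
25: 0
31: 1
26: 0
35: 0
38: 0
46: 0
Sum: 0 + 0 + 0 + 2 + 0 + 1 + 0 + 0 + 0 + 0 = 3

3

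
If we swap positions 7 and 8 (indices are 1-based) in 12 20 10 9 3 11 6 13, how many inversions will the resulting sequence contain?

Positions 7 and 8 hold 6 and 13; after swapping, the array is [12, 20, 10, 9, 3, 11, 13, 6].
Sweep left to right; for each value list the smaller values that follow it:
12 → 10, 9, 3, 11, 6 → 5
20 → 10, 9, 3, 11, 13, 6 → 6
10 → 9, 3, 6 → 3
9 → 3, 6 → 2
3 → none → 0
11 → 6 → 1
13 → 6 → 1
6 → none → 0
Sum: 5 + 6 + 3 + 2 + 0 + 1 + 1 + 0 = 18

There are 18 inversions.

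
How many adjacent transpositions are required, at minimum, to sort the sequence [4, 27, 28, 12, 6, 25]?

7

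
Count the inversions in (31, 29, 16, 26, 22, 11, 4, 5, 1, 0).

Sweep left to right; for each value list the smaller values that follow it:
31: 9
29: 8
16: 5
26: 6
22: 5
11: 4
4: 2
5: 2
1: 1
0: 0
Sum: 9 + 8 + 5 + 6 + 5 + 4 + 2 + 2 + 1 + 0 = 42

Out-of-order pairs: 42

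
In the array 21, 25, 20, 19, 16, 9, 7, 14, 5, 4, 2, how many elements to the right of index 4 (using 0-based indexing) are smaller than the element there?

6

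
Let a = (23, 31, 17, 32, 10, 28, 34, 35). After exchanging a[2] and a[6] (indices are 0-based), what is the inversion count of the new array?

Positions 2 and 6 hold 17 and 34; after swapping, the array is [23, 31, 34, 32, 10, 28, 17, 35].
Element-by-element contributions:
23 → 10, 17 → 2
31 → 10, 28, 17 → 3
34 → 32, 10, 28, 17 → 4
32 → 10, 28, 17 → 3
10 → none → 0
28 → 17 → 1
17 → none → 0
35 → none → 0
Sum: 2 + 3 + 4 + 3 + 0 + 1 + 0 + 0 = 13

13 inversions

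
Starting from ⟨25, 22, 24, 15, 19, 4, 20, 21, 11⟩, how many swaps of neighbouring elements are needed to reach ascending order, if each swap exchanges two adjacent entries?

Each adjacent swap fixes exactly one inversion, so the minimum swap count equals the number of inversions.
Count inversions — for each element, later elements that are smaller:
25: 22, 24, 15, 19, 4, 20, 21, 11 → 8
22: 15, 19, 4, 20, 21, 11 → 6
24: 15, 19, 4, 20, 21, 11 → 6
15: 4, 11 → 2
19: 4, 11 → 2
4: none → 0
20: 11 → 1
21: 11 → 1
11: none → 0
Total inversions: 8 + 6 + 6 + 2 + 2 + 0 + 1 + 1 + 0 = 26

26 swaps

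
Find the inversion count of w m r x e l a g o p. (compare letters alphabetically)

27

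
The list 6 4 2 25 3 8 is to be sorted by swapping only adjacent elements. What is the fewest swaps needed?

Adjacent swaps: 7

The minimum number of adjacent swaps to sort an array equals its inversion count, since every such swap removes exactly one inversion.
Count inversions — for each element, later elements that are smaller:
6: 4, 2, 3 → 3
4: 2, 3 → 2
2: none → 0
25: 3, 8 → 2
3: none → 0
8: none → 0
Total inversions: 3 + 2 + 0 + 2 + 0 + 0 = 7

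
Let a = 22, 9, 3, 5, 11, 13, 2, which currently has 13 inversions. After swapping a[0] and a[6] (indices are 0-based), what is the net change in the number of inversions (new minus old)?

-11

Positions 0 and 6 hold 22 and 2; after swapping, the array is [2, 9, 3, 5, 11, 13, 22].
Count, for each position, how many later elements it exceeds:
2: 0
9: 2
3: 0
5: 0
11: 0
13: 0
22: 0
Sum: 0 + 2 + 0 + 0 + 0 + 0 + 0 = 2
Change: 2 − 13 = -11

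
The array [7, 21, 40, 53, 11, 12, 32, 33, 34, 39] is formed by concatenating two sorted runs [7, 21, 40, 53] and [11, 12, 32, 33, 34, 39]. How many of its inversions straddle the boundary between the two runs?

14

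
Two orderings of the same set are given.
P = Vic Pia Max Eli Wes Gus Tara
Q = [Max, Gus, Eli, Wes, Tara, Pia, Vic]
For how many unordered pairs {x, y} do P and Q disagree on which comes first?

Assign each item its position (1..7) in the first ordering, then rewrite the second ordering as that position sequence:
positions: Vic→1, Pia→2, Max→3, Eli→4, Wes→5, Gus→6, Tara→7
second ordering as positions: [3, 6, 4, 5, 7, 2, 1]
Discordant pairs = inversions in this position sequence.
3: 2, 1 → 2
6: 4, 5, 2, 1 → 4
4: 2, 1 → 2
5: 2, 1 → 2
7: 2, 1 → 2
2: 1 → 1
1: 0
Total: 2 + 4 + 2 + 2 + 2 + 1 + 0 = 13

13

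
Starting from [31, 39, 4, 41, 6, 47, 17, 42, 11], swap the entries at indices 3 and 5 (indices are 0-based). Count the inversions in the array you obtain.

17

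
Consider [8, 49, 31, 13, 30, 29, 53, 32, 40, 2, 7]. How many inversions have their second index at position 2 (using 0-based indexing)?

1 such element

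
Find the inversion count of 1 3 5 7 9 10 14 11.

1 out-of-order pair

For each element, count later entries that are smaller:
1: 0
3: 0
5: 0
7: 0
9: 0
10: 0
14: 1
11: 0
Sum: 0 + 0 + 0 + 0 + 0 + 0 + 1 + 0 = 1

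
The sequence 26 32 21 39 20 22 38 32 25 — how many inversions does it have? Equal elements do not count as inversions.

For each element, count later entries that are smaller:
26: 4
32: 4
21: 1
39: 5
20: 0
22: 0
38: 2
32: 1
25: 0
Sum: 4 + 4 + 1 + 5 + 0 + 0 + 2 + 1 + 0 = 17

17 inversions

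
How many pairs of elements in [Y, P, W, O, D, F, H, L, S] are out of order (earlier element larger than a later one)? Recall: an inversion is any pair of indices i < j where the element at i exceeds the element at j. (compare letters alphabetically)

There are 23 out-of-order pairs.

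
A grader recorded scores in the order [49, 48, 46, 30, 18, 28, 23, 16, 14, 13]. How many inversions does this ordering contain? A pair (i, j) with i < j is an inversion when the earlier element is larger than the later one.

Out-of-order pairs: 43

For each element, count later entries that are smaller:
49 → 48, 46, 30, 18, 28, 23, 16, 14, 13 → 9
48 → 46, 30, 18, 28, 23, 16, 14, 13 → 8
46 → 30, 18, 28, 23, 16, 14, 13 → 7
30 → 18, 28, 23, 16, 14, 13 → 6
18 → 16, 14, 13 → 3
28 → 23, 16, 14, 13 → 4
23 → 16, 14, 13 → 3
16 → 14, 13 → 2
14 → 13 → 1
13 → none → 0
Sum: 9 + 8 + 7 + 6 + 3 + 4 + 3 + 2 + 1 + 0 = 43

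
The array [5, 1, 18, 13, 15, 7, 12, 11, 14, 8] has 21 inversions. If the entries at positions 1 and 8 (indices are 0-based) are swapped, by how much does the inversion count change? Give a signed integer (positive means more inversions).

+9

Positions 1 and 8 hold 1 and 14; after swapping, the array is [5, 14, 18, 13, 15, 7, 12, 11, 1, 8].
Element-by-element contributions:
5 → 1 → 1
14 → 13, 7, 12, 11, 1, 8 → 6
18 → 13, 15, 7, 12, 11, 1, 8 → 7
13 → 7, 12, 11, 1, 8 → 5
15 → 7, 12, 11, 1, 8 → 5
7 → 1 → 1
12 → 11, 1, 8 → 3
11 → 1, 8 → 2
1 → none → 0
8 → none → 0
Sum: 1 + 6 + 7 + 5 + 5 + 1 + 3 + 2 + 0 + 0 = 30
Change: 30 − 21 = +9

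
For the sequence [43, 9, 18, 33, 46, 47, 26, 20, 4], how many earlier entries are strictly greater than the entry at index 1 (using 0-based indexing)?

1

The element at index 1 is 9.
Elements before it: 43
Those larger than 9: 43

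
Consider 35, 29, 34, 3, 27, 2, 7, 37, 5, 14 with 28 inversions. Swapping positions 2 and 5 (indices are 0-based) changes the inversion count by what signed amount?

Positions 2 and 5 hold 34 and 2; after swapping, the array is [35, 29, 2, 3, 27, 34, 7, 37, 5, 14].
Sweep left to right; for each value list the smaller values that follow it:
35: 8
29: 6
2: 0
3: 0
27: 3
34: 3
7: 1
37: 2
5: 0
14: 0
Sum: 8 + 6 + 0 + 0 + 3 + 3 + 1 + 2 + 0 + 0 = 23
Change: 23 − 28 = -5

-5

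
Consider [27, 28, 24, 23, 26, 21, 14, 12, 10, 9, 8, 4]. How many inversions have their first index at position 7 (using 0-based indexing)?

The element at index 7 is 12.
Elements after it: 10, 9, 8, 4
Those smaller than 12: 10, 9, 8, 4

4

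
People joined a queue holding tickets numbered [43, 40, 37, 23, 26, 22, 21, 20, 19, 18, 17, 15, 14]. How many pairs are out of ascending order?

Sweep left to right; for each value list the smaller values that follow it:
43 → 40, 37, 23, 26, 22, 21, 20, 19, 18, 17, 15, 14 → 12
40 → 37, 23, 26, 22, 21, 20, 19, 18, 17, 15, 14 → 11
37 → 23, 26, 22, 21, 20, 19, 18, 17, 15, 14 → 10
23 → 22, 21, 20, 19, 18, 17, 15, 14 → 8
26 → 22, 21, 20, 19, 18, 17, 15, 14 → 8
22 → 21, 20, 19, 18, 17, 15, 14 → 7
21 → 20, 19, 18, 17, 15, 14 → 6
20 → 19, 18, 17, 15, 14 → 5
19 → 18, 17, 15, 14 → 4
18 → 17, 15, 14 → 3
17 → 15, 14 → 2
15 → 14 → 1
14 → none → 0
Sum: 12 + 11 + 10 + 8 + 8 + 7 + 6 + 5 + 4 + 3 + 2 + 1 + 0 = 77

77 inversions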